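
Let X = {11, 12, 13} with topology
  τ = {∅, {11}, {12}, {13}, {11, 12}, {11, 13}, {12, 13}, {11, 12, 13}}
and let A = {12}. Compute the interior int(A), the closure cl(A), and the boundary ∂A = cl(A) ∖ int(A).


int(A) = {12}, cl(A) = {12}, ∂A = ∅.

Closed sets in (X, τ) are complements of opens:
  closed(X, τ) = {∅, {11}, {12}, {13}, {11, 12}, {11, 13}, {12, 13}, {11, 12, 13}}.
int(A) = ⋃ {U ∈ τ : U ⊆ A}. Opens contained in A: ∅, {12}.
Taking the union of these: int(A) = {12}.
cl(A) = ⋂ {C closed : A ⊆ C}. Closed sets containing A: {12}, {11, 12}, {12, 13}, {11, 12, 13}.
Intersecting these: cl(A) = {12}.
∂A = cl(A) ∖ int(A) = {12} ∖ {12} = ∅.


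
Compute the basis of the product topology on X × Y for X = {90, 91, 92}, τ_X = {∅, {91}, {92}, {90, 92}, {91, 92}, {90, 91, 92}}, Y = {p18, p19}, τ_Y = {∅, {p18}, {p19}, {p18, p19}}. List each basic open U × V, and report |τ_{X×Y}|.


Basis B = {∅ × ∅, {91} × {p18}, {91} × {p19}, {92} × {p18}, {92} × {p19}, {90, 92} × {p18}, {90, 92} × {p19}, {91} × {p18, p19}, {91, 92} × {p18}, {91, 92} × {p19}, {92} × {p18, p19}, {90, 91, 92} × {p18}, {90, 91, 92} × {p19}, {90, 92} × {p18, p19}, {91, 92} × {p18, p19}, {90, 91, 92} × {p18, p19}}; |τ_{X×Y}| = 36.

Enumerate products U × V with U ∈ τ_X, V ∈ τ_Y (deduplicated):
  ∅ × ∅ = {} (∅)
  {91} × {p18} = {(91,p18)}
  {91} × {p19} = {(91,p19)}
  {92} × {p18} = {(92,p18)}
  {92} × {p19} = {(92,p19)}
  {90, 92} × {p18} = {(90,p18), (92,p18)}
  {90, 92} × {p19} = {(90,p19), (92,p19)}
  {91} × {p18, p19} = {(91,p18), (91,p19)}
  {91, 92} × {p18} = {(91,p18), (92,p18)}
  {91, 92} × {p19} = {(91,p19), (92,p19)}
  {92} × {p18, p19} = {(92,p18), (92,p19)}
  {90, 91, 92} × {p18} = {(90,p18), (91,p18), (92,p18)}
  {90, 91, 92} × {p19} = {(90,p19), (91,p19), (92,p19)}
  {90, 92} × {p18, p19} = {(90,p18), (90,p19), (92,p18), (92,p19)}
  {91, 92} × {p18, p19} = {(91,p18), (91,p19), (92,p18), (92,p19)}
  {90, 91, 92} × {p18, p19} = {(90,p18), (90,p19), (91,p18), (91,p19), (92,p18), (92,p19)}
These 16 distinct sets form the basis B.
Close under arbitrary unions to get τ_{X×Y}; counting gives |τ_{X×Y}| = 36.


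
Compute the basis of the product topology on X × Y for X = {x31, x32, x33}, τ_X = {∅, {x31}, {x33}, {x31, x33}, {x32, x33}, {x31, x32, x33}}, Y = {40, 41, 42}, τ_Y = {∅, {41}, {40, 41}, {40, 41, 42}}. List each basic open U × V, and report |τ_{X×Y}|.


Basis B = {∅ × ∅, {x31} × {41}, {x33} × {41}, {x31} × {40, 41}, {x31, x33} × {41}, {x32, x33} × {41}, {x33} × {40, 41}, {x31} × {40, 41, 42}, {x31, x32, x33} × {41}, {x33} × {40, 41, 42}, {x31, x33} × {40, 41}, {x32, x33} × {40, 41}, {x31, x33} × {40, 41, 42}, {x31, x32, x33} × {40, 41}, {x32, x33} × {40, 41, 42}, {x31, x32, x33} × {40, 41, 42}}; |τ_{X×Y}| = 40.

Enumerate products U × V with U ∈ τ_X, V ∈ τ_Y (deduplicated):
  ∅ × ∅ = {} (∅)
  {x31} × {41} = {(x31,41)}
  {x33} × {41} = {(x33,41)}
  {x31} × {40, 41} = {(x31,40), (x31,41)}
  {x31, x33} × {41} = {(x31,41), (x33,41)}
  {x32, x33} × {41} = {(x32,41), (x33,41)}
  {x33} × {40, 41} = {(x33,40), (x33,41)}
  {x31} × {40, 41, 42} = {(x31,40), (x31,41), (x31,42)}
  {x31, x32, x33} × {41} = {(x31,41), (x32,41), (x33,41)}
  {x33} × {40, 41, 42} = {(x33,40), (x33,41), (x33,42)}
  {x31, x33} × {40, 41} = {(x31,40), (x31,41), (x33,40), (x33,41)}
  {x32, x33} × {40, 41} = {(x32,40), (x32,41), (x33,40), (x33,41)}
  {x31, x33} × {40, 41, 42} = {(x31,40), (x31,41), (x31,42), (x33,40), (x33,41), (x33,42)}
  {x31, x32, x33} × {40, 41} = {(x31,40), (x31,41), (x32,40), (x32,41), (x33,40), (x33,41)}
  {x32, x33} × {40, 41, 42} = {(x32,40), (x32,41), (x32,42), (x33,40), (x33,41), (x33,42)}
  {x31, x32, x33} × {40, 41, 42} = {(x31,40), (x31,41), (x31,42), (x32,40), (x32,41), (x32,42), (x33,40), (x33,41), (x33,42)}
These 16 distinct sets form the basis B.
Close under arbitrary unions to get τ_{X×Y}; counting gives |τ_{X×Y}| = 40.


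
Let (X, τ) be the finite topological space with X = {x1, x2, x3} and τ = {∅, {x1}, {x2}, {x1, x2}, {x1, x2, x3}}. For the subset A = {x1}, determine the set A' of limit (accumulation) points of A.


A' = {x3}

For each x ∈ X, list the open sets U ∈ τ with x ∈ U, then check whether U ∩ (A ∖ {x}) ≠ ∅ for every such U.
  x = x1: open {x1} ∋ x has {x1} ∩ (A ∖ {x1}) = ∅, so x is NOT a limit point.
  x = x2: open {x2} ∋ x has {x2} ∩ (A ∖ {x2}) = ∅, so x is NOT a limit point.
  x = x3: opens ∋ x are {x1, x2, x3}; each meets A ∖ {x3}, so x IS a limit point.
Collecting: A' = {x3}.


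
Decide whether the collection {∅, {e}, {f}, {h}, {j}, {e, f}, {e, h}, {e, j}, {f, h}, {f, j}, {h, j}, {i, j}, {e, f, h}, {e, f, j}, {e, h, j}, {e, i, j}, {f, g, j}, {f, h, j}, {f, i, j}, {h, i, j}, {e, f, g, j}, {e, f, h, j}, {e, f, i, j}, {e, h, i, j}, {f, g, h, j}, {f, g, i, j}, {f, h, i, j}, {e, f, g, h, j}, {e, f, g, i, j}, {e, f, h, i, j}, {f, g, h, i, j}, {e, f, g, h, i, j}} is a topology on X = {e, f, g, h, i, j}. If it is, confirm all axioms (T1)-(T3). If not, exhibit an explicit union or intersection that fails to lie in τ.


τ IS a topology on X.

Axiom (T1): ∅ ∈ τ? Yes; X ∈ τ? Yes.
Axiom (T2/T3): check pairwise unions and intersections of members of τ.
All pairwise intersections and unions checked — each lies in τ. Therefore τ satisfies (T1), (T2), (T3): it IS a topology on X.


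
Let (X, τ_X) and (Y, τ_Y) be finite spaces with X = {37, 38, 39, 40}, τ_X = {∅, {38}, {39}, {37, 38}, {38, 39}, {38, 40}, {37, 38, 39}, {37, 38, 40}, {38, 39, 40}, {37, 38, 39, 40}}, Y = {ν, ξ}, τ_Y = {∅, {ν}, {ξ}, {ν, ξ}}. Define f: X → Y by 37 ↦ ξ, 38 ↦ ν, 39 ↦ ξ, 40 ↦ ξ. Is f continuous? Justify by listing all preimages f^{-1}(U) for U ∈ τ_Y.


f is NOT continuous.

Compute f^{-1}(U) for each U ∈ τ_Y:
  U = ∅: f^{-1}(U) = ∅ ∈ τ_X ✓.
  U = {ν}: f^{-1}(U) = {38} ∈ τ_X ✓.
  U = {ξ}: f^{-1}(U) = {37, 39, 40} ∉ τ_X ✗.
  U = {ν, ξ}: f^{-1}(U) = {37, 38, 39, 40} ∈ τ_X ✓.
Found U = {ξ} with f^{-1}(U) = {37, 39, 40} not in τ_X. Therefore f is NOT continuous.


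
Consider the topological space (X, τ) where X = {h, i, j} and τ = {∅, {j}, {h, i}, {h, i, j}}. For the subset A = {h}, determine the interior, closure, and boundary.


int(A) = ∅, cl(A) = {h, i}, ∂A = {h, i}.

Closed sets in (X, τ) are complements of opens:
  closed(X, τ) = {∅, {j}, {h, i}, {h, i, j}}.
int(A) = ⋃ {U ∈ τ : U ⊆ A}. Opens contained in A: ∅.
Taking the union of these: int(A) = ∅.
cl(A) = ⋂ {C closed : A ⊆ C}. Closed sets containing A: {h, i}, {h, i, j}.
Intersecting these: cl(A) = {h, i}.
∂A = cl(A) ∖ int(A) = {h, i} ∖ ∅ = {h, i}.


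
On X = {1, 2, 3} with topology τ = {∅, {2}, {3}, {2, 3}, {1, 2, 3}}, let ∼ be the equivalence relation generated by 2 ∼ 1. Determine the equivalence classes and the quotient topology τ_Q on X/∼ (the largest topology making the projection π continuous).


X/∼ = {[1=2], [3]}; |τ_Q| = 3.

Equivalence classes: [1=2], [3].
Quotient map π: X → X/∼ sends 1 ↦ [1=2], 2 ↦ [1=2], 3 ↦ [3].
For each subset V ⊆ X/∼, compute π^{-1}(V) ⊆ X and check whether π^{-1}(V) ∈ τ. V is open in τ_Q iff π^{-1}(V) ∈ τ.
  V = {}: π^{-1}(V) = ∅ ∈ τ ✓.
  V = {[1=2]}: π^{-1}(V) = {1, 2} ∉ τ ✗.
  V = {[3]}: π^{-1}(V) = {3} ∈ τ ✓.
  V = {[1=2], [3]}: π^{-1}(V) = {1, 2, 3} ∈ τ ✓.
Open sets in the quotient: τ_Q = {{}, {[3]}, {[1=2], [3]}} (3 elements).


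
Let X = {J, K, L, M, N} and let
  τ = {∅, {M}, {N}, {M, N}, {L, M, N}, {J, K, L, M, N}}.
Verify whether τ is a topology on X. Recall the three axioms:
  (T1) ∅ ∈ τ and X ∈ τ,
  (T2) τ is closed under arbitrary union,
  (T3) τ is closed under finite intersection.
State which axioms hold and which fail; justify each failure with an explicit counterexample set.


τ IS a topology on X.

Axiom (T1): ∅ ∈ τ? Yes; X ∈ τ? Yes.
Axiom (T2/T3): check pairwise unions and intersections of members of τ.
All pairwise intersections and unions checked — each lies in τ. Therefore τ satisfies (T1), (T2), (T3): it IS a topology on X.


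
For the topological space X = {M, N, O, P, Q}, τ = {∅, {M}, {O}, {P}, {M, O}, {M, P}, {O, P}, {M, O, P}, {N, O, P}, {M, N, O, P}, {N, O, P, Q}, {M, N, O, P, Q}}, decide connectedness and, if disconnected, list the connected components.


(X, τ) is disconnected; components = [{M}, {N, O, P, Q}].

Find clopen sets (U ∈ τ with X ∖ U ∈ τ):
  U = ∅, X ∖ U = {M, N, O, P, Q} — both open, so U is clopen.
  U = {M}, X ∖ U = {N, O, P, Q} — both open, so U is clopen.
  U = {N, O, P, Q}, X ∖ U = {M} — both open, so U is clopen.
  U = {M, N, O, P, Q}, X ∖ U = ∅ — both open, so U is clopen.
Nontrivial clopen(s) exist: e.g. {M}. So (X, τ) is disconnected.
Compute connected components by grouping points that agree on all clopens:
  component: {M}
  component: {N, O, P, Q}


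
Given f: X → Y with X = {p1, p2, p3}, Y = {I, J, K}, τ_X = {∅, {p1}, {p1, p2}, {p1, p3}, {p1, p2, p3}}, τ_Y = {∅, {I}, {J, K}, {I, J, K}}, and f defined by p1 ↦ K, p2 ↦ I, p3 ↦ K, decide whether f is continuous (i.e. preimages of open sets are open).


f is NOT continuous.

Compute f^{-1}(U) for each U ∈ τ_Y:
  U = ∅: f^{-1}(U) = ∅ ∈ τ_X ✓.
  U = {I}: f^{-1}(U) = {p2} ∉ τ_X ✗.
  U = {J, K}: f^{-1}(U) = {p1, p3} ∈ τ_X ✓.
  U = {I, J, K}: f^{-1}(U) = {p1, p2, p3} ∈ τ_X ✓.
Found U = {I} with f^{-1}(U) = {p2} not in τ_X. Therefore f is NOT continuous.


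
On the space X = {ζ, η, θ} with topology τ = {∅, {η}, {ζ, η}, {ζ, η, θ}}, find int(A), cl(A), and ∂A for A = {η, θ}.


int(A) = {η}, cl(A) = {ζ, η, θ}, ∂A = {ζ, θ}.

Closed sets in (X, τ) are complements of opens:
  closed(X, τ) = {∅, {θ}, {ζ, θ}, {ζ, η, θ}}.
int(A) = ⋃ {U ∈ τ : U ⊆ A}. Opens contained in A: ∅, {η}.
Taking the union of these: int(A) = {η}.
cl(A) = ⋂ {C closed : A ⊆ C}. Closed sets containing A: {ζ, η, θ}.
Intersecting these: cl(A) = {ζ, η, θ}.
∂A = cl(A) ∖ int(A) = {ζ, η, θ} ∖ {η} = {ζ, θ}.


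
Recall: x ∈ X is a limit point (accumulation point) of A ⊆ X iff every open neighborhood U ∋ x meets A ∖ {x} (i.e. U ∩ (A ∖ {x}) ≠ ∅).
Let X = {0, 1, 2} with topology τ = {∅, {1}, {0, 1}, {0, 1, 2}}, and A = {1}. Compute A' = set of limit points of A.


A' = {0, 2}

For each x ∈ X, list the open sets U ∈ τ with x ∈ U, then check whether U ∩ (A ∖ {x}) ≠ ∅ for every such U.
  x = 0: opens ∋ x are {0, 1}, {0, 1, 2}; each meets A ∖ {0}, so x IS a limit point.
  x = 1: open {1} ∋ x has {1} ∩ (A ∖ {1}) = ∅, so x is NOT a limit point.
  x = 2: opens ∋ x are {0, 1, 2}; each meets A ∖ {2}, so x IS a limit point.
Collecting: A' = {0, 2}.


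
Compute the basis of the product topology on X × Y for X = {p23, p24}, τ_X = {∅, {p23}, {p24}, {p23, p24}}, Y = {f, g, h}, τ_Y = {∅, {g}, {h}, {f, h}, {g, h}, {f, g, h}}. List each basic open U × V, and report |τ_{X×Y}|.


Basis B = {∅ × ∅, {p23} × {g}, {p23} × {h}, {p24} × {g}, {p24} × {h}, {p23} × {f, h}, {p23} × {g, h}, {p23, p24} × {g}, {p23, p24} × {h}, {p24} × {f, h}, {p24} × {g, h}, {p23} × {f, g, h}, {p24} × {f, g, h}, {p23, p24} × {f, h}, {p23, p24} × {g, h}, {p23, p24} × {f, g, h}}; |τ_{X×Y}| = 36.

Enumerate products U × V with U ∈ τ_X, V ∈ τ_Y (deduplicated):
  ∅ × ∅ = {} (∅)
  {p23} × {g} = {(p23,g)}
  {p23} × {h} = {(p23,h)}
  {p24} × {g} = {(p24,g)}
  {p24} × {h} = {(p24,h)}
  {p23} × {f, h} = {(p23,f), (p23,h)}
  {p23} × {g, h} = {(p23,g), (p23,h)}
  {p23, p24} × {g} = {(p23,g), (p24,g)}
  {p23, p24} × {h} = {(p23,h), (p24,h)}
  {p24} × {f, h} = {(p24,f), (p24,h)}
  {p24} × {g, h} = {(p24,g), (p24,h)}
  {p23} × {f, g, h} = {(p23,f), (p23,g), (p23,h)}
  {p24} × {f, g, h} = {(p24,f), (p24,g), (p24,h)}
  {p23, p24} × {f, h} = {(p23,f), (p23,h), (p24,f), (p24,h)}
  {p23, p24} × {g, h} = {(p23,g), (p23,h), (p24,g), (p24,h)}
  {p23, p24} × {f, g, h} = {(p23,f), (p23,g), (p23,h), (p24,f), (p24,g), (p24,h)}
These 16 distinct sets form the basis B.
Close under arbitrary unions to get τ_{X×Y}; counting gives |τ_{X×Y}| = 36.


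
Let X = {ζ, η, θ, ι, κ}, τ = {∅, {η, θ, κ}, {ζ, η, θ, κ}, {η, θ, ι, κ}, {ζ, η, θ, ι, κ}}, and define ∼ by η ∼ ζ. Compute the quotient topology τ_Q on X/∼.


X/∼ = {[ζ=η], [θ], [ι], [κ]}; |τ_Q| = 3.

Equivalence classes: [ζ=η], [θ], [ι], [κ].
Quotient map π: X → X/∼ sends ζ ↦ [ζ=η], η ↦ [ζ=η], θ ↦ [θ], ι ↦ [ι], κ ↦ [κ].
For each subset V ⊆ X/∼, compute π^{-1}(V) ⊆ X and check whether π^{-1}(V) ∈ τ. V is open in τ_Q iff π^{-1}(V) ∈ τ.
  V = {}: π^{-1}(V) = ∅ ∈ τ ✓.
  V = {[ζ=η]}: π^{-1}(V) = {ζ, η} ∉ τ ✗.
  V = {[θ]}: π^{-1}(V) = {θ} ∉ τ ✗.
  V = {[ζ=η], [θ]}: π^{-1}(V) = {ζ, η, θ} ∉ τ ✗.
  V = {[ι]}: π^{-1}(V) = {ι} ∉ τ ✗.
  V = {[ζ=η], [ι]}: π^{-1}(V) = {ζ, η, ι} ∉ τ ✗.
  V = {[θ], [ι]}: π^{-1}(V) = {θ, ι} ∉ τ ✗.
  V = {[ζ=η], [θ], [ι]}: π^{-1}(V) = {ζ, η, θ, ι} ∉ τ ✗.
  V = {[κ]}: π^{-1}(V) = {κ} ∉ τ ✗.
  V = {[ζ=η], [κ]}: π^{-1}(V) = {ζ, η, κ} ∉ τ ✗.
  V = {[θ], [κ]}: π^{-1}(V) = {θ, κ} ∉ τ ✗.
  V = {[ζ=η], [θ], [κ]}: π^{-1}(V) = {ζ, η, θ, κ} ∈ τ ✓.
  V = {[ι], [κ]}: π^{-1}(V) = {ι, κ} ∉ τ ✗.
  V = {[ζ=η], [ι], [κ]}: π^{-1}(V) = {ζ, η, ι, κ} ∉ τ ✗.
  V = {[θ], [ι], [κ]}: π^{-1}(V) = {θ, ι, κ} ∉ τ ✗.
  V = {[ζ=η], [θ], [ι], [κ]}: π^{-1}(V) = {ζ, η, θ, ι, κ} ∈ τ ✓.
Open sets in the quotient: τ_Q = {{}, {[ζ=η], [θ], [κ]}, {[ζ=η], [θ], [ι], [κ]}} (3 elements).


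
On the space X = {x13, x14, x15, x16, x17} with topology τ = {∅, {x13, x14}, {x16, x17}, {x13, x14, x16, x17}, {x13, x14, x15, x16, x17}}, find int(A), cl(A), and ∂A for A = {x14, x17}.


int(A) = ∅, cl(A) = {x13, x14, x15, x16, x17}, ∂A = {x13, x14, x15, x16, x17}.

Closed sets in (X, τ) are complements of opens:
  closed(X, τ) = {∅, {x15}, {x13, x14, x15}, {x15, x16, x17}, {x13, x14, x15, x16, x17}}.
int(A) = ⋃ {U ∈ τ : U ⊆ A}. Opens contained in A: ∅.
Taking the union of these: int(A) = ∅.
cl(A) = ⋂ {C closed : A ⊆ C}. Closed sets containing A: {x13, x14, x15, x16, x17}.
Intersecting these: cl(A) = {x13, x14, x15, x16, x17}.
∂A = cl(A) ∖ int(A) = {x13, x14, x15, x16, x17} ∖ ∅ = {x13, x14, x15, x16, x17}.


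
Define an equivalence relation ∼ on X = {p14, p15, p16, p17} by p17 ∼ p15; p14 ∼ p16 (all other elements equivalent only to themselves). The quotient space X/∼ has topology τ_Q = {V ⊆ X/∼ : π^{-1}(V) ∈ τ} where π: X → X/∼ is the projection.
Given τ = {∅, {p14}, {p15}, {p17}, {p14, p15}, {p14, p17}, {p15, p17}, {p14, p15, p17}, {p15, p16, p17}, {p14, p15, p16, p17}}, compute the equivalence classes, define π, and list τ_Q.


X/∼ = {[p14=p16], [p15=p17]}; |τ_Q| = 3.

Equivalence classes: [p14=p16], [p15=p17].
Quotient map π: X → X/∼ sends p14 ↦ [p14=p16], p15 ↦ [p15=p17], p16 ↦ [p14=p16], p17 ↦ [p15=p17].
For each subset V ⊆ X/∼, compute π^{-1}(V) ⊆ X and check whether π^{-1}(V) ∈ τ. V is open in τ_Q iff π^{-1}(V) ∈ τ.
  V = {}: π^{-1}(V) = ∅ ∈ τ ✓.
  V = {[p14=p16]}: π^{-1}(V) = {p14, p16} ∉ τ ✗.
  V = {[p15=p17]}: π^{-1}(V) = {p15, p17} ∈ τ ✓.
  V = {[p14=p16], [p15=p17]}: π^{-1}(V) = {p14, p15, p16, p17} ∈ τ ✓.
Open sets in the quotient: τ_Q = {{}, {[p15=p17]}, {[p14=p16], [p15=p17]}} (3 elements).


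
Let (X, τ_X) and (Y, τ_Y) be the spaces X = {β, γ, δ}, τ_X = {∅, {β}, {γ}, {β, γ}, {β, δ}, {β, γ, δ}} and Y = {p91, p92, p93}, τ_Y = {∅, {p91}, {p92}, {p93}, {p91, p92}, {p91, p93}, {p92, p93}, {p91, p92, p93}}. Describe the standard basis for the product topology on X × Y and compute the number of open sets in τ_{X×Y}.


Basis B = {∅ × ∅, {β} × {p91}, {β} × {p92}, {β} × {p93}, {γ} × {p91}, {γ} × {p92}, {γ} × {p93}, {β} × {p91, p92}, {β} × {p91, p93}, {β, γ} × {p91}, {β, δ} × {p91}, {β} × {p92, p93}, {β, γ} × {p92}, {β, δ} × {p92}, {β, γ} × {p93}, {β, δ} × {p93}, {γ} × {p91, p92}, {γ} × {p91, p93}, {γ} × {p92, p93}, {β} × {p91, p92, p93}, {β, γ, δ} × {p91}, {β, γ, δ} × {p92}, {β, γ, δ} × {p93}, {γ} × {p91, p92, p93}, {β, γ} × {p91, p92}, {β, δ} × {p91, p92}, {β, γ} × {p91, p93}, {β, δ} × {p91, p93}, {β, γ} × {p92, p93}, {β, δ} × {p92, p93}, {β, γ} × {p91, p92, p93}, {β, δ} × {p91, p92, p93}, {β, γ, δ} × {p91, p92}, {β, γ, δ} × {p91, p93}, {β, γ, δ} × {p92, p93}, {β, γ, δ} × {p91, p92, p93}}; |τ_{X×Y}| = 216.

Enumerate products U × V with U ∈ τ_X, V ∈ τ_Y (deduplicated):
  ∅ × ∅ = {} (∅)
  {β} × {p91} = {(β,p91)}
  {β} × {p92} = {(β,p92)}
  {β} × {p93} = {(β,p93)}
  {γ} × {p91} = {(γ,p91)}
  {γ} × {p92} = {(γ,p92)}
  {γ} × {p93} = {(γ,p93)}
  {β} × {p91, p92} = {(β,p91), (β,p92)}
  {β} × {p91, p93} = {(β,p91), (β,p93)}
  {β, γ} × {p91} = {(β,p91), (γ,p91)}
  {β, δ} × {p91} = {(β,p91), (δ,p91)}
  {β} × {p92, p93} = {(β,p92), (β,p93)}
  {β, γ} × {p92} = {(β,p92), (γ,p92)}
  {β, δ} × {p92} = {(β,p92), (δ,p92)}
  {β, γ} × {p93} = {(β,p93), (γ,p93)}
  {β, δ} × {p93} = {(β,p93), (δ,p93)}
  {γ} × {p91, p92} = {(γ,p91), (γ,p92)}
  {γ} × {p91, p93} = {(γ,p91), (γ,p93)}
  {γ} × {p92, p93} = {(γ,p92), (γ,p93)}
  {β} × {p91, p92, p93} = {(β,p91), (β,p92), (β,p93)}
  {β, γ, δ} × {p91} = {(β,p91), (γ,p91), (δ,p91)}
  {β, γ, δ} × {p92} = {(β,p92), (γ,p92), (δ,p92)}
  {β, γ, δ} × {p93} = {(β,p93), (γ,p93), (δ,p93)}
  {γ} × {p91, p92, p93} = {(γ,p91), (γ,p92), (γ,p93)}
  {β, γ} × {p91, p92} = {(β,p91), (β,p92), (γ,p91), (γ,p92)}
  {β, δ} × {p91, p92} = {(β,p91), (β,p92), (δ,p91), (δ,p92)}
  {β, γ} × {p91, p93} = {(β,p91), (β,p93), (γ,p91), (γ,p93)}
  {β, δ} × {p91, p93} = {(β,p91), (β,p93), (δ,p91), (δ,p93)}
  {β, γ} × {p92, p93} = {(β,p92), (β,p93), (γ,p92), (γ,p93)}
  {β, δ} × {p92, p93} = {(β,p92), (β,p93), (δ,p92), (δ,p93)}
  {β, γ} × {p91, p92, p93} = {(β,p91), (β,p92), (β,p93), (γ,p91), (γ,p92), (γ,p93)}
  {β, δ} × {p91, p92, p93} = {(β,p91), (β,p92), (β,p93), (δ,p91), (δ,p92), (δ,p93)}
  {β, γ, δ} × {p91, p92} = {(β,p91), (β,p92), (γ,p91), (γ,p92), (δ,p91), (δ,p92)}
  {β, γ, δ} × {p91, p93} = {(β,p91), (β,p93), (γ,p91), (γ,p93), (δ,p91), (δ,p93)}
  {β, γ, δ} × {p92, p93} = {(β,p92), (β,p93), (γ,p92), (γ,p93), (δ,p92), (δ,p93)}
  {β, γ, δ} × {p91, p92, p93} = {(β,p91), (β,p92), (β,p93), (γ,p91), (γ,p92), (γ,p93), (δ,p91), (δ,p92), (δ,p93)}
These 36 distinct sets form the basis B.
Close under arbitrary unions to get τ_{X×Y}; counting gives |τ_{X×Y}| = 216.


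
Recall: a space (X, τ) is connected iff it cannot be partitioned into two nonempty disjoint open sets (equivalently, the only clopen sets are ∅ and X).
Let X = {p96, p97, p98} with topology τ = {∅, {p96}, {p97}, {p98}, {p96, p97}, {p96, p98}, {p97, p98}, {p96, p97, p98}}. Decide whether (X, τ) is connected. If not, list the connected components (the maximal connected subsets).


(X, τ) is disconnected; components = [{p96}, {p97}, {p98}].

Find clopen sets (U ∈ τ with X ∖ U ∈ τ):
  U = ∅, X ∖ U = {p96, p97, p98} — both open, so U is clopen.
  U = {p96}, X ∖ U = {p97, p98} — both open, so U is clopen.
  U = {p97}, X ∖ U = {p96, p98} — both open, so U is clopen.
  U = {p98}, X ∖ U = {p96, p97} — both open, so U is clopen.
  U = {p96, p97}, X ∖ U = {p98} — both open, so U is clopen.
  U = {p96, p98}, X ∖ U = {p97} — both open, so U is clopen.
  U = {p97, p98}, X ∖ U = {p96} — both open, so U is clopen.
  U = {p96, p97, p98}, X ∖ U = ∅ — both open, so U is clopen.
Nontrivial clopen(s) exist: e.g. {p96, p97}. So (X, τ) is disconnected.
Compute connected components by grouping points that agree on all clopens:
  component: {p96}
  component: {p97}
  component: {p98}


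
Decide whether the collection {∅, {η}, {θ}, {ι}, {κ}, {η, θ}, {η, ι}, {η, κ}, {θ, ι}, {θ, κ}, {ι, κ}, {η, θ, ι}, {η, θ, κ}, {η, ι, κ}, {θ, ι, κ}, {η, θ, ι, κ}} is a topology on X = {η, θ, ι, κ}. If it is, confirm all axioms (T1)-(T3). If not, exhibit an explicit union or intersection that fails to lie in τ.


τ IS a topology on X.

Axiom (T1): ∅ ∈ τ? Yes; X ∈ τ? Yes.
Axiom (T2/T3): check pairwise unions and intersections of members of τ.
All pairwise intersections and unions checked — each lies in τ. Therefore τ satisfies (T1), (T2), (T3): it IS a topology on X.


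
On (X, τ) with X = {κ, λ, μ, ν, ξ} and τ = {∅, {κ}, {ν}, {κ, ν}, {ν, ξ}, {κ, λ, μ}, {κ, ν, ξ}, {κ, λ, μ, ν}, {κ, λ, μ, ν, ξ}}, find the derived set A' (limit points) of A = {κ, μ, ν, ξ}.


A' = {λ, μ, ξ}

For each x ∈ X, list the open sets U ∈ τ with x ∈ U, then check whether U ∩ (A ∖ {x}) ≠ ∅ for every such U.
  x = κ: open {κ} ∋ x has {κ} ∩ (A ∖ {κ}) = ∅, so x is NOT a limit point.
  x = λ: opens ∋ x are {κ, λ, μ}, {κ, λ, μ, ν}, {κ, λ, μ, ν, ξ}; each meets A ∖ {λ}, so x IS a limit point.
  x = μ: opens ∋ x are {κ, λ, μ}, {κ, λ, μ, ν}, {κ, λ, μ, ν, ξ}; each meets A ∖ {μ}, so x IS a limit point.
  x = ν: open {ν} ∋ x has {ν} ∩ (A ∖ {ν}) = ∅, so x is NOT a limit point.
  x = ξ: opens ∋ x are {ν, ξ}, {κ, ν, ξ}, {κ, λ, μ, ν, ξ}; each meets A ∖ {ξ}, so x IS a limit point.
Collecting: A' = {λ, μ, ξ}.


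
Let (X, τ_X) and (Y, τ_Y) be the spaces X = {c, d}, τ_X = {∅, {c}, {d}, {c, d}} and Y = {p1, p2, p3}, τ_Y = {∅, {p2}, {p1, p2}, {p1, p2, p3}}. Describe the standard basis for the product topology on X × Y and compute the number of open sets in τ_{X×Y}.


Basis B = {∅ × ∅, {c} × {p2}, {d} × {p2}, {c} × {p1, p2}, {c, d} × {p2}, {d} × {p1, p2}, {c} × {p1, p2, p3}, {d} × {p1, p2, p3}, {c, d} × {p1, p2}, {c, d} × {p1, p2, p3}}; |τ_{X×Y}| = 16.

Enumerate products U × V with U ∈ τ_X, V ∈ τ_Y (deduplicated):
  ∅ × ∅ = {} (∅)
  {c} × {p2} = {(c,p2)}
  {d} × {p2} = {(d,p2)}
  {c} × {p1, p2} = {(c,p1), (c,p2)}
  {c, d} × {p2} = {(c,p2), (d,p2)}
  {d} × {p1, p2} = {(d,p1), (d,p2)}
  {c} × {p1, p2, p3} = {(c,p1), (c,p2), (c,p3)}
  {d} × {p1, p2, p3} = {(d,p1), (d,p2), (d,p3)}
  {c, d} × {p1, p2} = {(c,p1), (c,p2), (d,p1), (d,p2)}
  {c, d} × {p1, p2, p3} = {(c,p1), (c,p2), (c,p3), (d,p1), (d,p2), (d,p3)}
These 10 distinct sets form the basis B.
Close under arbitrary unions to get τ_{X×Y}; counting gives |τ_{X×Y}| = 16.


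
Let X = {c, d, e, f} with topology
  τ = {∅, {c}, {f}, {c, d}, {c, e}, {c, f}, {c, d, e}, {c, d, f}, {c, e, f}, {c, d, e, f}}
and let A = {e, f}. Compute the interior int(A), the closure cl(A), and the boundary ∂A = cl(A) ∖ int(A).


int(A) = {f}, cl(A) = {e, f}, ∂A = {e}.

Closed sets in (X, τ) are complements of opens:
  closed(X, τ) = {∅, {d}, {e}, {f}, {d, e}, {d, f}, {e, f}, {c, d, e}, {d, e, f}, {c, d, e, f}}.
int(A) = ⋃ {U ∈ τ : U ⊆ A}. Opens contained in A: ∅, {f}.
Taking the union of these: int(A) = {f}.
cl(A) = ⋂ {C closed : A ⊆ C}. Closed sets containing A: {e, f}, {d, e, f}, {c, d, e, f}.
Intersecting these: cl(A) = {e, f}.
∂A = cl(A) ∖ int(A) = {e, f} ∖ {f} = {e}.


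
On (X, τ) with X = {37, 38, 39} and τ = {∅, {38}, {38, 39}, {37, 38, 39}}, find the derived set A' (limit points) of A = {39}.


A' = {37}

For each x ∈ X, list the open sets U ∈ τ with x ∈ U, then check whether U ∩ (A ∖ {x}) ≠ ∅ for every such U.
  x = 37: opens ∋ x are {37, 38, 39}; each meets A ∖ {37}, so x IS a limit point.
  x = 38: open {38} ∋ x has {38} ∩ (A ∖ {38}) = ∅, so x is NOT a limit point.
  x = 39: open {38, 39} ∋ x has {38, 39} ∩ (A ∖ {39}) = ∅, so x is NOT a limit point.
Collecting: A' = {37}.


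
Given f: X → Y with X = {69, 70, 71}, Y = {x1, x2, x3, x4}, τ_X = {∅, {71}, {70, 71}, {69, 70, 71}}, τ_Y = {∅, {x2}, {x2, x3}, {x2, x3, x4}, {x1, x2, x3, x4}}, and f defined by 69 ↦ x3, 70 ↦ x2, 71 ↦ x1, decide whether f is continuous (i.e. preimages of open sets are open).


f is NOT continuous.

Compute f^{-1}(U) for each U ∈ τ_Y:
  U = ∅: f^{-1}(U) = ∅ ∈ τ_X ✓.
  U = {x2}: f^{-1}(U) = {70} ∉ τ_X ✗.
  U = {x2, x3}: f^{-1}(U) = {69, 70} ∉ τ_X ✗.
  U = {x2, x3, x4}: f^{-1}(U) = {69, 70} ∉ τ_X ✗.
  U = {x1, x2, x3, x4}: f^{-1}(U) = {69, 70, 71} ∈ τ_X ✓.
Found U = {x2} with f^{-1}(U) = {70} not in τ_X. Therefore f is NOT continuous.


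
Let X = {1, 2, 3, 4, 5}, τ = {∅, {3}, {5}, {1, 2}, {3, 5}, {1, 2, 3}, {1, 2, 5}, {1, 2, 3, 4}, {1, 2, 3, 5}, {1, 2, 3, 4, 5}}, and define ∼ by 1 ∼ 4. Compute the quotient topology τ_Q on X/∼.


X/∼ = {[1=4], [2], [3], [5]}; |τ_Q| = 6.

Equivalence classes: [1=4], [2], [3], [5].
Quotient map π: X → X/∼ sends 1 ↦ [1=4], 2 ↦ [2], 3 ↦ [3], 4 ↦ [1=4], 5 ↦ [5].
For each subset V ⊆ X/∼, compute π^{-1}(V) ⊆ X and check whether π^{-1}(V) ∈ τ. V is open in τ_Q iff π^{-1}(V) ∈ τ.
  V = {}: π^{-1}(V) = ∅ ∈ τ ✓.
  V = {[1=4]}: π^{-1}(V) = {1, 4} ∉ τ ✗.
  V = {[2]}: π^{-1}(V) = {2} ∉ τ ✗.
  V = {[1=4], [2]}: π^{-1}(V) = {1, 2, 4} ∉ τ ✗.
  V = {[3]}: π^{-1}(V) = {3} ∈ τ ✓.
  V = {[1=4], [3]}: π^{-1}(V) = {1, 3, 4} ∉ τ ✗.
  V = {[2], [3]}: π^{-1}(V) = {2, 3} ∉ τ ✗.
  V = {[1=4], [2], [3]}: π^{-1}(V) = {1, 2, 3, 4} ∈ τ ✓.
  V = {[5]}: π^{-1}(V) = {5} ∈ τ ✓.
  V = {[1=4], [5]}: π^{-1}(V) = {1, 4, 5} ∉ τ ✗.
  V = {[2], [5]}: π^{-1}(V) = {2, 5} ∉ τ ✗.
  V = {[1=4], [2], [5]}: π^{-1}(V) = {1, 2, 4, 5} ∉ τ ✗.
  V = {[3], [5]}: π^{-1}(V) = {3, 5} ∈ τ ✓.
  V = {[1=4], [3], [5]}: π^{-1}(V) = {1, 3, 4, 5} ∉ τ ✗.
  V = {[2], [3], [5]}: π^{-1}(V) = {2, 3, 5} ∉ τ ✗.
  V = {[1=4], [2], [3], [5]}: π^{-1}(V) = {1, 2, 3, 4, 5} ∈ τ ✓.
Open sets in the quotient: τ_Q = {{}, {[3]}, {[1=4], [2], [3]}, {[5]}, {[3], [5]}, {[1=4], [2], [3], [5]}} (6 elements).


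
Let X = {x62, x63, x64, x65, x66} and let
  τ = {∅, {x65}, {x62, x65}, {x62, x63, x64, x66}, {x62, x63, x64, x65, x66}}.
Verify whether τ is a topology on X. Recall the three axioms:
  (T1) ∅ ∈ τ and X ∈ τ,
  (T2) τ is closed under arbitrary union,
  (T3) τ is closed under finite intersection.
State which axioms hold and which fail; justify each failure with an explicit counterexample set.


τ is NOT a topology on X.

Axiom (T1): ∅ ∈ τ? Yes; X ∈ τ? Yes.
Axiom (T2/T3): check pairwise unions and intersections of members of τ.
Counterexample for (T3): {x62, x65} ∩ {x62, x63, x64, x66} = {x62} ∉ τ. Therefore τ is NOT a topology.


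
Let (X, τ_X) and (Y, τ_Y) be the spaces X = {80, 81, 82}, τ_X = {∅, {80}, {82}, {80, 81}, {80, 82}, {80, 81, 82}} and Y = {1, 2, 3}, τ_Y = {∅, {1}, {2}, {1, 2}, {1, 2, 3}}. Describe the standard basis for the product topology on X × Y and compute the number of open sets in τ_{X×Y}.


Basis B = {∅ × ∅, {80} × {1}, {80} × {2}, {82} × {1}, {82} × {2}, {80} × {1, 2}, {80, 81} × {1}, {80, 82} × {1}, {80, 81} × {2}, {80, 82} × {2}, {82} × {1, 2}, {80} × {1, 2, 3}, {80, 81, 82} × {1}, {80, 81, 82} × {2}, {82} × {1, 2, 3}, {80, 81} × {1, 2}, {80, 82} × {1, 2}, {80, 81} × {1, 2, 3}, {80, 82} × {1, 2, 3}, {80, 81, 82} × {1, 2}, {80, 81, 82} × {1, 2, 3}}; |τ_{X×Y}| = 70.

Enumerate products U × V with U ∈ τ_X, V ∈ τ_Y (deduplicated):
  ∅ × ∅ = {} (∅)
  {80} × {1} = {(80,1)}
  {80} × {2} = {(80,2)}
  {82} × {1} = {(82,1)}
  {82} × {2} = {(82,2)}
  {80} × {1, 2} = {(80,1), (80,2)}
  {80, 81} × {1} = {(80,1), (81,1)}
  {80, 82} × {1} = {(80,1), (82,1)}
  {80, 81} × {2} = {(80,2), (81,2)}
  {80, 82} × {2} = {(80,2), (82,2)}
  {82} × {1, 2} = {(82,1), (82,2)}
  {80} × {1, 2, 3} = {(80,1), (80,2), (80,3)}
  {80, 81, 82} × {1} = {(80,1), (81,1), (82,1)}
  {80, 81, 82} × {2} = {(80,2), (81,2), (82,2)}
  {82} × {1, 2, 3} = {(82,1), (82,2), (82,3)}
  {80, 81} × {1, 2} = {(80,1), (80,2), (81,1), (81,2)}
  {80, 82} × {1, 2} = {(80,1), (80,2), (82,1), (82,2)}
  {80, 81} × {1, 2, 3} = {(80,1), (80,2), (80,3), (81,1), (81,2), (81,3)}
  {80, 82} × {1, 2, 3} = {(80,1), (80,2), (80,3), (82,1), (82,2), (82,3)}
  {80, 81, 82} × {1, 2} = {(80,1), (80,2), (81,1), (81,2), (82,1), (82,2)}
  {80, 81, 82} × {1, 2, 3} = {(80,1), (80,2), (80,3), (81,1), (81,2), (81,3), (82,1), (82,2), (82,3)}
These 21 distinct sets form the basis B.
Close under arbitrary unions to get τ_{X×Y}; counting gives |τ_{X×Y}| = 70.


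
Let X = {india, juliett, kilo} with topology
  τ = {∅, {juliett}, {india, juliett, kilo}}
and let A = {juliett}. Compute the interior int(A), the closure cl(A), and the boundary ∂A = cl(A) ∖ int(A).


int(A) = {juliett}, cl(A) = {india, juliett, kilo}, ∂A = {india, kilo}.

Closed sets in (X, τ) are complements of opens:
  closed(X, τ) = {∅, {india, kilo}, {india, juliett, kilo}}.
int(A) = ⋃ {U ∈ τ : U ⊆ A}. Opens contained in A: ∅, {juliett}.
Taking the union of these: int(A) = {juliett}.
cl(A) = ⋂ {C closed : A ⊆ C}. Closed sets containing A: {india, juliett, kilo}.
Intersecting these: cl(A) = {india, juliett, kilo}.
∂A = cl(A) ∖ int(A) = {india, juliett, kilo} ∖ {juliett} = {india, kilo}.


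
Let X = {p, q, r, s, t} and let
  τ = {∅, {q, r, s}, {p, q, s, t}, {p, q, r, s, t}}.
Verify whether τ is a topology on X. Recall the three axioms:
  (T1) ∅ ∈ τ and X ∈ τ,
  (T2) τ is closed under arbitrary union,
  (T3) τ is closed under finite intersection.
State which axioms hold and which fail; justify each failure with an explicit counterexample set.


τ is NOT a topology on X.

Axiom (T1): ∅ ∈ τ? Yes; X ∈ τ? Yes.
Axiom (T2/T3): check pairwise unions and intersections of members of τ.
Counterexample for (T3): {q, r, s} ∩ {p, q, s, t} = {q, s} ∉ τ. Therefore τ is NOT a topology.


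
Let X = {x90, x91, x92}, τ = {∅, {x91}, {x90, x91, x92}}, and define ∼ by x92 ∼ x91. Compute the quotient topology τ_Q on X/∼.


X/∼ = {[x90], [x91=x92]}; |τ_Q| = 2.

Equivalence classes: [x90], [x91=x92].
Quotient map π: X → X/∼ sends x90 ↦ [x90], x91 ↦ [x91=x92], x92 ↦ [x91=x92].
For each subset V ⊆ X/∼, compute π^{-1}(V) ⊆ X and check whether π^{-1}(V) ∈ τ. V is open in τ_Q iff π^{-1}(V) ∈ τ.
  V = {}: π^{-1}(V) = ∅ ∈ τ ✓.
  V = {[x90]}: π^{-1}(V) = {x90} ∉ τ ✗.
  V = {[x91=x92]}: π^{-1}(V) = {x91, x92} ∉ τ ✗.
  V = {[x90], [x91=x92]}: π^{-1}(V) = {x90, x91, x92} ∈ τ ✓.
Open sets in the quotient: τ_Q = {{}, {[x90], [x91=x92]}} (2 elements).


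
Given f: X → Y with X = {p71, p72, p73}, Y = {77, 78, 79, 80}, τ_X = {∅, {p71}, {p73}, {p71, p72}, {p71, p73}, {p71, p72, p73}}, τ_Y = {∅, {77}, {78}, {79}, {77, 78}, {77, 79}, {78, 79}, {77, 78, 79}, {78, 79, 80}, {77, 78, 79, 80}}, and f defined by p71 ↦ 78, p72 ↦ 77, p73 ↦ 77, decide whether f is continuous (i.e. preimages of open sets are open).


f is NOT continuous.

Compute f^{-1}(U) for each U ∈ τ_Y:
  U = ∅: f^{-1}(U) = ∅ ∈ τ_X ✓.
  U = {77}: f^{-1}(U) = {p72, p73} ∉ τ_X ✗.
  U = {78}: f^{-1}(U) = {p71} ∈ τ_X ✓.
  U = {79}: f^{-1}(U) = ∅ ∈ τ_X ✓.
  U = {77, 78}: f^{-1}(U) = {p71, p72, p73} ∈ τ_X ✓.
  U = {77, 79}: f^{-1}(U) = {p72, p73} ∉ τ_X ✗.
  U = {78, 79}: f^{-1}(U) = {p71} ∈ τ_X ✓.
  U = {77, 78, 79}: f^{-1}(U) = {p71, p72, p73} ∈ τ_X ✓.
  U = {78, 79, 80}: f^{-1}(U) = {p71} ∈ τ_X ✓.
  U = {77, 78, 79, 80}: f^{-1}(U) = {p71, p72, p73} ∈ τ_X ✓.
Found U = {77} with f^{-1}(U) = {p72, p73} not in τ_X. Therefore f is NOT continuous.


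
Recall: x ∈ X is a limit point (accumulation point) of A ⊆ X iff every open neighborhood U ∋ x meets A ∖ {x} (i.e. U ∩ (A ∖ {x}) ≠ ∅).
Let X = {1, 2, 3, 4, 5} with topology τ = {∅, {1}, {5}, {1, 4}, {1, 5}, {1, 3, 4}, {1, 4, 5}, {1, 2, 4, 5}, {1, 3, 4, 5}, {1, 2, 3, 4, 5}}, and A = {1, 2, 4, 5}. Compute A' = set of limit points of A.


A' = {2, 3, 4}

For each x ∈ X, list the open sets U ∈ τ with x ∈ U, then check whether U ∩ (A ∖ {x}) ≠ ∅ for every such U.
  x = 1: open {1} ∋ x has {1} ∩ (A ∖ {1}) = ∅, so x is NOT a limit point.
  x = 2: opens ∋ x are {1, 2, 4, 5}, {1, 2, 3, 4, 5}; each meets A ∖ {2}, so x IS a limit point.
  x = 3: opens ∋ x are {1, 3, 4}, {1, 3, 4, 5}, {1, 2, 3, 4, 5}; each meets A ∖ {3}, so x IS a limit point.
  x = 4: opens ∋ x are {1, 4}, {1, 3, 4}, {1, 4, 5}, {1, 2, 4, 5}, {1, 3, 4, 5}, {1, 2, 3, 4, 5}; each meets A ∖ {4}, so x IS a limit point.
  x = 5: open {5} ∋ x has {5} ∩ (A ∖ {5}) = ∅, so x is NOT a limit point.
Collecting: A' = {2, 3, 4}.


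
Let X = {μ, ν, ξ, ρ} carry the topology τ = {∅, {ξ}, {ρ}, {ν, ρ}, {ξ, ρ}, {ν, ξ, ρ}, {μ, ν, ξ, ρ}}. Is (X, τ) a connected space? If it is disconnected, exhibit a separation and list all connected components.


(X, τ) is connected.

Find clopen sets (U ∈ τ with X ∖ U ∈ τ):
  U = ∅, X ∖ U = {μ, ν, ξ, ρ} — both open, so U is clopen.
  U = {μ, ν, ξ, ρ}, X ∖ U = ∅ — both open, so U is clopen.
Only trivial clopens (∅ and X) exist, so (X, τ) is connected.
Compute connected components by grouping points that agree on all clopens:
  component: {μ, ν, ξ, ρ}


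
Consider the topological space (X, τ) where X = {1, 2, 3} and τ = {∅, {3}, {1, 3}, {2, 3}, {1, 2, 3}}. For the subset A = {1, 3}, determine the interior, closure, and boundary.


int(A) = {1, 3}, cl(A) = {1, 2, 3}, ∂A = {2}.

Closed sets in (X, τ) are complements of opens:
  closed(X, τ) = {∅, {1}, {2}, {1, 2}, {1, 2, 3}}.
int(A) = ⋃ {U ∈ τ : U ⊆ A}. Opens contained in A: ∅, {3}, {1, 3}.
Taking the union of these: int(A) = {1, 3}.
cl(A) = ⋂ {C closed : A ⊆ C}. Closed sets containing A: {1, 2, 3}.
Intersecting these: cl(A) = {1, 2, 3}.
∂A = cl(A) ∖ int(A) = {1, 2, 3} ∖ {1, 3} = {2}.


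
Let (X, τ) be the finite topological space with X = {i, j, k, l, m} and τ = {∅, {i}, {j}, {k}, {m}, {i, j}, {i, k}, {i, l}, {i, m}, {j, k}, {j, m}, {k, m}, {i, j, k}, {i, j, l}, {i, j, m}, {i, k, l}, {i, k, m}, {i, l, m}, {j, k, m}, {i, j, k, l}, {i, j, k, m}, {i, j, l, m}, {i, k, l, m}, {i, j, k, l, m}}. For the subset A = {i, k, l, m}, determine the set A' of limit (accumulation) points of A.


A' = {l}

For each x ∈ X, list the open sets U ∈ τ with x ∈ U, then check whether U ∩ (A ∖ {x}) ≠ ∅ for every such U.
  x = i: open {i} ∋ x has {i} ∩ (A ∖ {i}) = ∅, so x is NOT a limit point.
  x = j: open {j} ∋ x has {j} ∩ (A ∖ {j}) = ∅, so x is NOT a limit point.
  x = k: open {k} ∋ x has {k} ∩ (A ∖ {k}) = ∅, so x is NOT a limit point.
  x = l: opens ∋ x are {i, l}, {i, j, l}, {i, k, l}, {i, l, m}, {i, j, k, l}, {i, j, l, m}, {i, k, l, m}, {i, j, k, l, m}; each meets A ∖ {l}, so x IS a limit point.
  x = m: open {m} ∋ x has {m} ∩ (A ∖ {m}) = ∅, so x is NOT a limit point.
Collecting: A' = {l}.


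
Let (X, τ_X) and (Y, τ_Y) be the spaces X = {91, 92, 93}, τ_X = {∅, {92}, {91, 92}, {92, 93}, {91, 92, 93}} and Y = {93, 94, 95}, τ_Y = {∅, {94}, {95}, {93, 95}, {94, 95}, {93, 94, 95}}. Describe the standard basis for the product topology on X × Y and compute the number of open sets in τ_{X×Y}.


Basis B = {∅ × ∅, {92} × {94}, {92} × {95}, {91, 92} × {94}, {91, 92} × {95}, {92} × {93, 95}, {92} × {94, 95}, {92, 93} × {94}, {92, 93} × {95}, {91, 92, 93} × {94}, {91, 92, 93} × {95}, {92} × {93, 94, 95}, {91, 92} × {93, 95}, {91, 92} × {94, 95}, {92, 93} × {93, 95}, {92, 93} × {94, 95}, {91, 92} × {93, 94, 95}, {91, 92, 93} × {93, 95}, {91, 92, 93} × {94, 95}, {92, 93} × {93, 94, 95}, {91, 92, 93} × {93, 94, 95}}; |τ_{X×Y}| = 70.

Enumerate products U × V with U ∈ τ_X, V ∈ τ_Y (deduplicated):
  ∅ × ∅ = {} (∅)
  {92} × {94} = {(92,94)}
  {92} × {95} = {(92,95)}
  {91, 92} × {94} = {(91,94), (92,94)}
  {91, 92} × {95} = {(91,95), (92,95)}
  {92} × {93, 95} = {(92,93), (92,95)}
  {92} × {94, 95} = {(92,94), (92,95)}
  {92, 93} × {94} = {(92,94), (93,94)}
  {92, 93} × {95} = {(92,95), (93,95)}
  {91, 92, 93} × {94} = {(91,94), (92,94), (93,94)}
  {91, 92, 93} × {95} = {(91,95), (92,95), (93,95)}
  {92} × {93, 94, 95} = {(92,93), (92,94), (92,95)}
  {91, 92} × {93, 95} = {(91,93), (91,95), (92,93), (92,95)}
  {91, 92} × {94, 95} = {(91,94), (91,95), (92,94), (92,95)}
  {92, 93} × {93, 95} = {(92,93), (92,95), (93,93), (93,95)}
  {92, 93} × {94, 95} = {(92,94), (92,95), (93,94), (93,95)}
  {91, 92} × {93, 94, 95} = {(91,93), (91,94), (91,95), (92,93), (92,94), (92,95)}
  {91, 92, 93} × {93, 95} = {(91,93), (91,95), (92,93), (92,95), (93,93), (93,95)}
  {91, 92, 93} × {94, 95} = {(91,94), (91,95), (92,94), (92,95), (93,94), (93,95)}
  {92, 93} × {93, 94, 95} = {(92,93), (92,94), (92,95), (93,93), (93,94), (93,95)}
  {91, 92, 93} × {93, 94, 95} = {(91,93), (91,94), (91,95), (92,93), (92,94), (92,95), (93,93), (93,94), (93,95)}
These 21 distinct sets form the basis B.
Close under arbitrary unions to get τ_{X×Y}; counting gives |τ_{X×Y}| = 70.


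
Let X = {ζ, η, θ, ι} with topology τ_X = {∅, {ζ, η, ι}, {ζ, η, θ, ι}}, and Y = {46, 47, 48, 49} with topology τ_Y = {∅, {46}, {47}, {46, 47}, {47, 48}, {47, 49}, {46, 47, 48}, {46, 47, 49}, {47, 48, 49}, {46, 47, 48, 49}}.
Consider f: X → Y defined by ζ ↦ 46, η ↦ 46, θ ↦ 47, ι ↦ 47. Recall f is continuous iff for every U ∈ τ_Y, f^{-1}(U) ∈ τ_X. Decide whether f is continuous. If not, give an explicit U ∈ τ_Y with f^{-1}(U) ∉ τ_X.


f is NOT continuous.

Compute f^{-1}(U) for each U ∈ τ_Y:
  U = ∅: f^{-1}(U) = ∅ ∈ τ_X ✓.
  U = {46}: f^{-1}(U) = {ζ, η} ∉ τ_X ✗.
  U = {47}: f^{-1}(U) = {θ, ι} ∉ τ_X ✗.
  U = {46, 47}: f^{-1}(U) = {ζ, η, θ, ι} ∈ τ_X ✓.
  U = {47, 48}: f^{-1}(U) = {θ, ι} ∉ τ_X ✗.
  U = {47, 49}: f^{-1}(U) = {θ, ι} ∉ τ_X ✗.
  U = {46, 47, 48}: f^{-1}(U) = {ζ, η, θ, ι} ∈ τ_X ✓.
  U = {46, 47, 49}: f^{-1}(U) = {ζ, η, θ, ι} ∈ τ_X ✓.
  U = {47, 48, 49}: f^{-1}(U) = {θ, ι} ∉ τ_X ✗.
  U = {46, 47, 48, 49}: f^{-1}(U) = {ζ, η, θ, ι} ∈ τ_X ✓.
Found U = {46} with f^{-1}(U) = {ζ, η} not in τ_X. Therefore f is NOT continuous.


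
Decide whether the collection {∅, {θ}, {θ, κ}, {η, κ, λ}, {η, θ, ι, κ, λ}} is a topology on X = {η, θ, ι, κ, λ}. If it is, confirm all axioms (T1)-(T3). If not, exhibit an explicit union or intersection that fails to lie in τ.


τ is NOT a topology on X.

Axiom (T1): ∅ ∈ τ? Yes; X ∈ τ? Yes.
Axiom (T2/T3): check pairwise unions and intersections of members of τ.
Counterexample for (T2): {θ} ∪ {η, κ, λ} = {η, θ, κ, λ} ∉ τ. Therefore τ is NOT a topology.


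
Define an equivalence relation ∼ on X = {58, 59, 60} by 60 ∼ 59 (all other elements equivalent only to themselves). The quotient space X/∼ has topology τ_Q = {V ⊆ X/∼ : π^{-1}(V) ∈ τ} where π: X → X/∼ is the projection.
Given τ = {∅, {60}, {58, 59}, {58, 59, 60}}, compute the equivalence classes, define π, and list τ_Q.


X/∼ = {[58], [59=60]}; |τ_Q| = 2.

Equivalence classes: [58], [59=60].
Quotient map π: X → X/∼ sends 58 ↦ [58], 59 ↦ [59=60], 60 ↦ [59=60].
For each subset V ⊆ X/∼, compute π^{-1}(V) ⊆ X and check whether π^{-1}(V) ∈ τ. V is open in τ_Q iff π^{-1}(V) ∈ τ.
  V = {}: π^{-1}(V) = ∅ ∈ τ ✓.
  V = {[58]}: π^{-1}(V) = {58} ∉ τ ✗.
  V = {[59=60]}: π^{-1}(V) = {59, 60} ∉ τ ✗.
  V = {[58], [59=60]}: π^{-1}(V) = {58, 59, 60} ∈ τ ✓.
Open sets in the quotient: τ_Q = {{}, {[58], [59=60]}} (2 elements).


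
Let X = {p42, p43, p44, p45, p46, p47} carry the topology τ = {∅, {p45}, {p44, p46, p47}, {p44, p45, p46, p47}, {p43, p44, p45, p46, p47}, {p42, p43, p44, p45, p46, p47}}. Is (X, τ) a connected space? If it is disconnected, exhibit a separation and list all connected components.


(X, τ) is connected.

Find clopen sets (U ∈ τ with X ∖ U ∈ τ):
  U = ∅, X ∖ U = {p42, p43, p44, p45, p46, p47} — both open, so U is clopen.
  U = {p42, p43, p44, p45, p46, p47}, X ∖ U = ∅ — both open, so U is clopen.
Only trivial clopens (∅ and X) exist, so (X, τ) is connected.
Compute connected components by grouping points that agree on all clopens:
  component: {p42, p43, p44, p45, p46, p47}
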